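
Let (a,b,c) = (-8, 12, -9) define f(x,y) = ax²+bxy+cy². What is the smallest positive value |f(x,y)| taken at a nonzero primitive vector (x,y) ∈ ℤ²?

translate: b→4 (≡-12 mod 16), so (8,-12,9)→(8,4,5)
flip: (8,4,5)→(5,-4,8)
reduced (well bottom): (5,-4,8) with a≤c, −a<b≤a
well minimum |f| = |-5| = 5 (negative-definite)

5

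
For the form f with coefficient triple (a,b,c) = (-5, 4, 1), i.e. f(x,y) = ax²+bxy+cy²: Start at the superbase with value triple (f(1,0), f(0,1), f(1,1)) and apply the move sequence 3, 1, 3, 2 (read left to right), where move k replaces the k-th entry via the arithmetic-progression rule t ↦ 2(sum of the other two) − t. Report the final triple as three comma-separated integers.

start (-5,1,0) = (f(1,0),f(0,1),f(1,1))
replace slot 3: 2·((-5)+1) − 0 = -8 → (-5,1,-8)
replace slot 1: 2·(1+(-8)) − (-5) = -9 → (-9,1,-8)
replace slot 3: 2·((-9)+1) − (-8) = -8 → (-9,1,-8)
replace slot 2: 2·((-9)+(-8)) − 1 = -35 → (-9,-35,-8)

-9,-35,-8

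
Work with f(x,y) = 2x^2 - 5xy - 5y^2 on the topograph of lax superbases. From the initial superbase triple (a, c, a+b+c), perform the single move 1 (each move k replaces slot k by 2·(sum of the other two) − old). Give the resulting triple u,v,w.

start (2,-5,-8) = (f(1,0),f(0,1),f(1,1))
replace slot 1: 2·((-5)+(-8)) − 2 = -28 → (-28,-5,-8)

-28,-5,-8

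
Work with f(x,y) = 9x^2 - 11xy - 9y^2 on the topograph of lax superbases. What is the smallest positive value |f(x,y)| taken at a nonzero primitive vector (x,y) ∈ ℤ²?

descent: ρ → (-9,11,9)  [lands on river]
river: ρ → (9,7,-11)
river: ρ → (-11,15,5)
river: ρ → (5,15,-11)
river: ρ → (-11,7,9)
river: ρ → (9,11,-9)
river: ρ → (-9,7,11)
river: ρ → (11,15,-5)
river: ρ → (-5,15,11)
river: ρ → (11,7,-9)
closes: descent 1, river 10
min |a| on river = 5

5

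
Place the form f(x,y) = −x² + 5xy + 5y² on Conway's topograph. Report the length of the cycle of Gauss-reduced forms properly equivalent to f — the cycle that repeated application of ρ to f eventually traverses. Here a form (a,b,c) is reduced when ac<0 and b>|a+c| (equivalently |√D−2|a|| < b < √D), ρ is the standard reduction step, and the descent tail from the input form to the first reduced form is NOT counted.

D = 45, ⌊√D⌋ = 6
river: ρ → (5,5,-1)
river: ρ → (-1,5,5)
ρ-cycle length = 2 (tail of 0 descent steps not counted)

2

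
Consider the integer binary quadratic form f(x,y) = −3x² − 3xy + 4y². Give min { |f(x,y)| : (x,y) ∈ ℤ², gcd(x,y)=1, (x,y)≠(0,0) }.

descent: ρ → (4,3,-3)  [lands on river]
river: ρ → (-3,3,4)
river: ρ → (4,5,-2)
river: ρ → (-2,7,1)
river: ρ → (1,7,-2)
river: ρ → (-2,5,4)
closes: descent 1, river 6
min |a| on river = 1

1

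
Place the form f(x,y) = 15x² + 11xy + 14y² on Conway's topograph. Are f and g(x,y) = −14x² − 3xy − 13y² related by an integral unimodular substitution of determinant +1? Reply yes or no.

D₁ = -719, D₂ = -719
f: flip: (15,11,14)→(14,-11,15)
f: reduced (well bottom): (14,-11,15) with a≤c, −a<b≤a
g is negative-definite; reduce −g:
−g: flip: (14,3,13)→(13,-3,14)
−g: reduced (well bottom): (13,-3,14) with a≤c, −a<b≤a
flip sign back: reduced form of g is (-13,3,-14)
reduced forms (14, -11, 15) vs (-13, 3, -14) ⇒ inequivalent

no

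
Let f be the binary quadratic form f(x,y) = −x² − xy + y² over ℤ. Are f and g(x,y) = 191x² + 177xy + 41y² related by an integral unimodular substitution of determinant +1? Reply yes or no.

D₁ = 5, D₂ = 5
river cycle of f (length 2): (1, 1, -1), (-1, 1, 1)
river cycle of g (length 2): (1, 1, -1), (-1, 1, 1)
cycles coincide ⇒ equivalent

yes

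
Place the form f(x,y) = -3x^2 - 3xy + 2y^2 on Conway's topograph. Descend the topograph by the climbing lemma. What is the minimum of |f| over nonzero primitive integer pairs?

descent: ρ → (2,3,-3)  [lands on river]
river: ρ → (-3,3,2)
river: ρ → (2,5,-1)
river: ρ → (-1,5,2)
closes: descent 1, river 4
min |a| on river = 1

1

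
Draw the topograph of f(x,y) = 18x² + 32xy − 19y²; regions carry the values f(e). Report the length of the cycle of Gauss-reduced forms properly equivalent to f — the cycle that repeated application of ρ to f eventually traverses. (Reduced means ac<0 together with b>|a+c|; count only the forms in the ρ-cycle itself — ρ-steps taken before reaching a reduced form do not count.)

D = 2392, ⌊√D⌋ = 48
river: ρ → (-19,44,6)
river: ρ → (6,40,-33)
river: ρ → (-33,26,13)
river: ρ → (13,26,-33)
river: ρ → (-33,40,6)
river: ρ → (6,44,-19)
river: ρ → (-19,32,18)
river: ρ → (18,40,-11)
river: ρ → (-11,48,2)
river: ρ → (2,48,-11)
river: ρ → (-11,40,18)
river: ρ → (18,32,-19)
ρ-cycle length = 12 (tail of 0 descent steps not counted)

12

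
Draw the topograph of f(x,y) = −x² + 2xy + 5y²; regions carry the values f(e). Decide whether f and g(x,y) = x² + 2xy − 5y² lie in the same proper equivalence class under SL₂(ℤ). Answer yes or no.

D₁ = 24, D₂ = 24
river cycle of f (length 2): (-1, 4, 2), (2, 4, -1)
river cycle of g (length 2): (1, 4, -2), (-2, 4, 1)
cycles differ ⇒ inequivalent

no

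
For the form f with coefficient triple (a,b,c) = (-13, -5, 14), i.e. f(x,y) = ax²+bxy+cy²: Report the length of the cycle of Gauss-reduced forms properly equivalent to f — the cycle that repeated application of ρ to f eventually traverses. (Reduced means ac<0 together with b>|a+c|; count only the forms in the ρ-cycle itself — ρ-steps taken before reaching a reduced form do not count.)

D = 753, ⌊√D⌋ = 27
descent: ρ → (14,5,-13)  [lands on river]
river: ρ → (-13,21,6)
river: ρ → (6,27,-1)
river: ρ → (-1,27,6)
river: ρ → (6,21,-13)
river: ρ → (-13,5,14)
river: ρ → (14,23,-4)
river: ρ → (-4,25,8)
river: ρ → (8,23,-7)
river: ρ → (-7,19,14)
river: ρ → (14,9,-12)
river: ρ → (-12,15,11)
river: ρ → (11,7,-16)
river: ρ → (-16,25,2)
river: ρ → (2,27,-3)
river: ρ → (-3,27,2)
river: ρ → (2,25,-16)
river: ρ → (-16,7,11)
river: ρ → (11,15,-12)
river: ρ → (-12,9,14)
river: ρ → (14,19,-7)
river: ρ → (-7,23,8)
river: ρ → (8,25,-4)
river: ρ → (-4,23,14)
ρ-cycle length = 24 (tail of 1 descent step not counted)

24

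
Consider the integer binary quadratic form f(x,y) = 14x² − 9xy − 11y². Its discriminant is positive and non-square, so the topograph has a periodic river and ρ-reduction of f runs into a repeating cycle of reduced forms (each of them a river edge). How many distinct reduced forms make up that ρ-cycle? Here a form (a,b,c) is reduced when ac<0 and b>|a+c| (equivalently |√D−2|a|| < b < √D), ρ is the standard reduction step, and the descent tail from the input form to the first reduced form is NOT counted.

D = 697, ⌊√D⌋ = 26
descent: ρ → (-11,9,14)  [lands on river]
river: ρ → (14,19,-6)
river: ρ → (-6,17,17)
river: ρ → (17,17,-6)
river: ρ → (-6,19,14)
river: ρ → (14,9,-11)
river: ρ → (-11,13,12)
river: ρ → (12,11,-12)
river: ρ → (-12,13,11)
river: ρ → (11,9,-14)
river: ρ → (-14,19,6)
river: ρ → (6,17,-17)
river: ρ → (-17,17,6)
river: ρ → (6,19,-14)
river: ρ → (-14,9,11)
river: ρ → (11,13,-12)
river: ρ → (-12,11,12)
river: ρ → (12,13,-11)
ρ-cycle length = 18 (tail of 1 descent step not counted)

18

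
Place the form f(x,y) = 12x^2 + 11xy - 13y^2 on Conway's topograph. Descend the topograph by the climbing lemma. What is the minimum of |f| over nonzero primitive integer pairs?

river: ρ → (-13,15,10)
river: ρ → (10,25,-3)
river: ρ → (-3,23,18)
river: ρ → (18,13,-8)
river: ρ → (-8,19,12)
river: ρ → (12,5,-15)
river: ρ → (-15,25,2)
river: ρ → (2,27,-2)
river: ρ → (-2,25,15)
river: ρ → (15,5,-12)
river: ρ → (-12,19,8)
river: ρ → (8,13,-18)
river: ρ → (-18,23,3)
river: ρ → (3,25,-10)
river: ρ → (-10,15,13)
river: ρ → (13,11,-12)
river: ρ → (-12,13,12)
river: ρ → (12,11,-13)
closes: descent 0, river 18
min |a| on river = 2

2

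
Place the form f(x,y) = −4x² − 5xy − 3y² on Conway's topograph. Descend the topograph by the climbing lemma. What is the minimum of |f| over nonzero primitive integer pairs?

translate: b→-3 (≡5 mod 8), so (4,5,3)→(4,-3,2)
flip: (4,-3,2)→(2,3,4)
translate: b→-1 (≡3 mod 4), so (2,3,4)→(2,-1,3)
reduced (well bottom): (2,-1,3) with a≤c, −a<b≤a
well minimum |f| = |-2| = 2 (negative-definite)

2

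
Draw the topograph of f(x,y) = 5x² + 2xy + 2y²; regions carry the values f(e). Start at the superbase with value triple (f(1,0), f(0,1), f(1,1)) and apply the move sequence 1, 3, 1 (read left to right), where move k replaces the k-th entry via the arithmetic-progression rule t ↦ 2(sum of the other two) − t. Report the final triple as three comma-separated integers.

start (5,2,9) = (f(1,0),f(0,1),f(1,1))
replace slot 1: 2·(2+9) − 5 = 17 → (17,2,9)
replace slot 3: 2·(17+2) − 9 = 29 → (17,2,29)
replace slot 1: 2·(2+29) − 17 = 45 → (45,2,29)

45,2,29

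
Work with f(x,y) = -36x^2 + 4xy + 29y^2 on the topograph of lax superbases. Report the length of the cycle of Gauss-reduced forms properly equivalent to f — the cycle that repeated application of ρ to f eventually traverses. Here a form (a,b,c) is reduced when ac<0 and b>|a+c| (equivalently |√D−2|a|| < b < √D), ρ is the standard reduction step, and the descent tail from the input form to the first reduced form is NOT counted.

D = 4192, ⌊√D⌋ = 64
descent: ρ → (29,54,-11)  [lands on river]
river: ρ → (-11,56,24)
river: ρ → (24,40,-27)
river: ρ → (-27,14,37)
river: ρ → (37,60,-4)
river: ρ → (-4,60,37)
river: ρ → (37,14,-27)
river: ρ → (-27,40,24)
river: ρ → (24,56,-11)
river: ρ → (-11,54,29)
river: ρ → (29,62,-3)
river: ρ → (-3,64,8)
river: ρ → (8,64,-3)
river: ρ → (-3,62,29)
ρ-cycle length = 14 (tail of 1 descent step not counted)

14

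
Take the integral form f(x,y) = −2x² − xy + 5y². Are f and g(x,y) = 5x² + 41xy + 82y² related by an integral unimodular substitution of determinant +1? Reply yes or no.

D₁ = 41, D₂ = 41
river cycle of f (length 10): (-2, 3, 4), (4, 5, -1), (-1, 5, 4), (4, 3, -2), (-2, 5, 2), (2, 3, -4), (-4, 5, 1), (1, 5, -4), (-4, 3, 2), (2, 5, -2)
river cycle of g (length 10): (-2, 3, 4), (4, 5, -1), (-1, 5, 4), (4, 3, -2), (-2, 5, 2), (2, 3, -4), (-4, 5, 1), (1, 5, -4), (-4, 3, 2), (2, 5, -2)
cycles coincide ⇒ equivalent

yes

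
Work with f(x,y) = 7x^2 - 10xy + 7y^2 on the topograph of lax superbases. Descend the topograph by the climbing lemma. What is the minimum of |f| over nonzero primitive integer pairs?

translate: b→4 (≡-10 mod 14), so (7,-10,7)→(7,4,4)
flip: (7,4,4)→(4,-4,7)
translate: b→4 (≡-4 mod 8), so (4,-4,7)→(4,4,7)
reduced (well bottom): (4,4,7) with a≤c, −a<b≤a
well minimum = a = 4

4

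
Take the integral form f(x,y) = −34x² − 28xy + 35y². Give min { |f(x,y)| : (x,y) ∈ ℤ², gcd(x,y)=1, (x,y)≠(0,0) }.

descent: ρ → (35,28,-34)  [lands on river]
river: ρ → (-34,40,29)
river: ρ → (29,18,-45)
river: ρ → (-45,72,2)
river: ρ → (2,72,-45)
river: ρ → (-45,18,29)
river: ρ → (29,40,-34)
river: ρ → (-34,28,35)
river: ρ → (35,42,-27)
river: ρ → (-27,66,11)
river: ρ → (11,66,-27)
river: ρ → (-27,42,35)
closes: descent 1, river 12
min |a| on river = 2

2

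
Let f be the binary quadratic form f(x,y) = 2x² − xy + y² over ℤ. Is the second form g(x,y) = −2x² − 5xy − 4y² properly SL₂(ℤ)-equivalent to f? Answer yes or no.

D₁ = -7, D₂ = -7
f: flip: (2,-1,1)→(1,1,2)
f: reduced (well bottom): (1,1,2) with a≤c, −a<b≤a
g is negative-definite; reduce −g:
−g: translate: b→1 (≡5 mod 4), so (2,5,4)→(2,1,1)
−g: flip: (2,1,1)→(1,-1,2)
−g: translate: b→1 (≡-1 mod 2), so (1,-1,2)→(1,1,2)
−g: reduced (well bottom): (1,1,2) with a≤c, −a<b≤a
flip sign back: reduced form of g is (-1,-1,-2)
reduced forms (1, 1, 2) vs (-1, -1, -2) ⇒ inequivalent

no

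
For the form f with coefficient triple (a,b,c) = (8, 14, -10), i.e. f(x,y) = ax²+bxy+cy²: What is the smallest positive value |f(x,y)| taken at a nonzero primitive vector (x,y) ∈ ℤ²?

river: ρ → (-10,6,12)
river: ρ → (12,18,-4)
river: ρ → (-4,22,2)
river: ρ → (2,22,-4)
river: ρ → (-4,18,12)
river: ρ → (12,6,-10)
river: ρ → (-10,14,8)
river: ρ → (8,18,-6)
river: ρ → (-6,18,8)
river: ρ → (8,14,-10)
closes: descent 0, river 10
min |a| on river = 2

2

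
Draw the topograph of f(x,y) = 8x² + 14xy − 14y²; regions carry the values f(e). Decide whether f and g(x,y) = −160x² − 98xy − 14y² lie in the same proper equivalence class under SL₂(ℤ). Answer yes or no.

D₁ = 644, D₂ = 644
river cycle of f (length 10): (-14, 14, 8), (8, 18, -10), (-10, 22, 4), (4, 18, -20), (-20, 22, 2), (2, 22, -20), (-20, 18, 4), (4, 22, -10), (-10, 18, 8), (8, 14, -14)
river cycle of g (length 10): (-14, 14, 8), (8, 18, -10), (-10, 22, 4), (4, 18, -20), (-20, 22, 2), (2, 22, -20), (-20, 18, 4), (4, 22, -10), (-10, 18, 8), (8, 14, -14)
cycles coincide ⇒ equivalent

yes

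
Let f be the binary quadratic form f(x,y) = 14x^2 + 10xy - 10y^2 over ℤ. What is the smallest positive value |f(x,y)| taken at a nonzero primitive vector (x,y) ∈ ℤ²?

river: ρ → (-10,10,14)
river: ρ → (14,18,-6)
river: ρ → (-6,18,14)
river: ρ → (14,10,-10)
closes: descent 0, river 4
min |a| on river = 6

6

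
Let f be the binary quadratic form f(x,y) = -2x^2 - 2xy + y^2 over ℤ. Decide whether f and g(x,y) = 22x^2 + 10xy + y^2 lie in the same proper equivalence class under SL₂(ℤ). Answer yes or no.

D₁ = 12, D₂ = 12
river cycle of f (length 2): (1, 2, -2), (-2, 2, 1)
river cycle of g (length 2): (1, 2, -2), (-2, 2, 1)
cycles coincide ⇒ equivalent

yes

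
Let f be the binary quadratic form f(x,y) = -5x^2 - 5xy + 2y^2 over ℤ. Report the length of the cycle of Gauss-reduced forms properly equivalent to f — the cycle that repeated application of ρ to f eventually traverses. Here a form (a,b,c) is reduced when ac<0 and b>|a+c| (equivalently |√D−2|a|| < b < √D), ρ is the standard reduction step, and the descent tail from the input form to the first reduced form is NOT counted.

D = 65, ⌊√D⌋ = 8
descent: ρ → (2,5,-5)  [lands on river]
river: ρ → (-5,5,2)
river: ρ → (2,7,-2)
river: ρ → (-2,5,5)
river: ρ → (5,5,-2)
river: ρ → (-2,7,2)
ρ-cycle length = 6 (tail of 1 descent step not counted)

6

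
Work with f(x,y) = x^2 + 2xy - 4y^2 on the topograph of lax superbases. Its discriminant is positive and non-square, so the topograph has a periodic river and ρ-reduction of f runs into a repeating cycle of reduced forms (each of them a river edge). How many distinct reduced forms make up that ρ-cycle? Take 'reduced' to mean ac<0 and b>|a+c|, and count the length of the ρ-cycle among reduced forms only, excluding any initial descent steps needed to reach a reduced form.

D = 20, ⌊√D⌋ = 4
descent: ρ → (-4,-2,1)
descent: ρ → (1,4,-1)  [lands on river]
river: ρ → (-1,4,1)
ρ-cycle length = 2 (tail of 2 descent steps not counted)

2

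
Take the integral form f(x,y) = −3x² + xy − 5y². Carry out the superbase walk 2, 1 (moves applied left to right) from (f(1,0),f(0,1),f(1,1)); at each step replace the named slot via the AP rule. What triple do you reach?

start (-3,-5,-7) = (f(1,0),f(0,1),f(1,1))
replace slot 2: 2·((-3)+(-7)) − (-5) = -15 → (-3,-15,-7)
replace slot 1: 2·((-15)+(-7)) − (-3) = -41 → (-41,-15,-7)

-41,-15,-7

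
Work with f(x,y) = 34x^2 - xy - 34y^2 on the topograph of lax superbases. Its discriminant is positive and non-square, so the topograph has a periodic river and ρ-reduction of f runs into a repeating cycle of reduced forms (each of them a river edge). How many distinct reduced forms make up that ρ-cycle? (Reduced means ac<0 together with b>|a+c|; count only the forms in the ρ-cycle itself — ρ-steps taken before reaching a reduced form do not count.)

D = 4625, ⌊√D⌋ = 68
descent: ρ → (-34,1,34)  [lands on river]
river: ρ → (34,67,-1)
river: ρ → (-1,67,34)
river: ρ → (34,1,-34)
river: ρ → (-34,67,1)
river: ρ → (1,67,-34)
ρ-cycle length = 6 (tail of 1 descent step not counted)

6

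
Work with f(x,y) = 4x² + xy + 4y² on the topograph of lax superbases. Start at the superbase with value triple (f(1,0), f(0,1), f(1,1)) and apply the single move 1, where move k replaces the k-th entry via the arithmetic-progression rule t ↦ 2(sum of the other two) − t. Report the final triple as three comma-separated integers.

start (4,4,9) = (f(1,0),f(0,1),f(1,1))
replace slot 1: 2·(4+9) − 4 = 22 → (22,4,9)

22,4,9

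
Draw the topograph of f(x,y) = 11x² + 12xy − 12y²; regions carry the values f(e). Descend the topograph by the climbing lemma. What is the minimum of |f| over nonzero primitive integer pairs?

river: ρ → (-12,12,11)
river: ρ → (11,10,-13)
river: ρ → (-13,16,8)
river: ρ → (8,16,-13)
river: ρ → (-13,10,11)
river: ρ → (11,12,-12)
closes: descent 0, river 6
min |a| on river = 8

8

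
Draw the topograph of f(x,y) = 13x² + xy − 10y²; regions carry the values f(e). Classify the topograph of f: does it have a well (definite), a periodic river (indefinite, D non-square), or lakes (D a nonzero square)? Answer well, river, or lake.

D = b²−4ac = 1² − 4·13·(-10) = 521
D > 0 non-square ⇒ indefinite ⇒ periodic river

river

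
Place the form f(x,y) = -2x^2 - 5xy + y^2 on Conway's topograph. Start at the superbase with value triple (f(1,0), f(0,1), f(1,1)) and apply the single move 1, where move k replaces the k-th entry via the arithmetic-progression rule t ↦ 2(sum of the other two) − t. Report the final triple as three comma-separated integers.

start (-2,1,-6) = (f(1,0),f(0,1),f(1,1))
replace slot 1: 2·(1+(-6)) − (-2) = -8 → (-8,1,-6)

-8,1,-6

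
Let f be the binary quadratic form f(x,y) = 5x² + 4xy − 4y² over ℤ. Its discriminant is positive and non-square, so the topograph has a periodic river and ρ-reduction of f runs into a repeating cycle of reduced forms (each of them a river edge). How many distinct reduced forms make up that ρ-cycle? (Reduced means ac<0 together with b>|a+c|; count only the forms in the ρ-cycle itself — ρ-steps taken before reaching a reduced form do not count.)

D = 96, ⌊√D⌋ = 9
river: ρ → (-4,4,5)
river: ρ → (5,6,-3)
river: ρ → (-3,6,5)
river: ρ → (5,4,-4)
ρ-cycle length = 4 (tail of 0 descent steps not counted)

4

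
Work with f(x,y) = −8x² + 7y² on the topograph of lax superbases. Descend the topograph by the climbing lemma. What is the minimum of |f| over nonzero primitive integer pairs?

descent: ρ → (7,14,-1)  [lands on river]
river: ρ → (-1,14,7)
closes: descent 1, river 2
min |a| on river = 1

1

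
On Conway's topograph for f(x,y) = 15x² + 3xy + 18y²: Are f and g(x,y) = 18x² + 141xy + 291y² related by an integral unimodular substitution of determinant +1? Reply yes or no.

D₁ = -1071, D₂ = -1071
f: reduced (well bottom): (15,3,18) with a≤c, −a<b≤a
g: translate: b→-3 (≡141 mod 36), so (18,141,291)→(18,-3,15)
g: flip: (18,-3,15)→(15,3,18)
g: reduced (well bottom): (15,3,18) with a≤c, −a<b≤a
reduced forms (15, 3, 18) vs (15, 3, 18) ⇒ equivalent

yes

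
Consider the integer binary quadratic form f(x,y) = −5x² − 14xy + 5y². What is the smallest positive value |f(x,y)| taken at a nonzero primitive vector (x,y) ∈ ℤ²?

descent: ρ → (5,14,-5)  [lands on river]
river: ρ → (-5,16,2)
river: ρ → (2,16,-5)
river: ρ → (-5,14,5)
river: ρ → (5,16,-2)
river: ρ → (-2,16,5)
closes: descent 1, river 6
min |a| on river = 2

2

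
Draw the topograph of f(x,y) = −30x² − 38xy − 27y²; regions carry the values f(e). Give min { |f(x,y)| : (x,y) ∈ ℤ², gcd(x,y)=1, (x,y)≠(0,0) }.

translate: b→-22 (≡38 mod 60), so (30,38,27)→(30,-22,19)
flip: (30,-22,19)→(19,22,30)
translate: b→-16 (≡22 mod 38), so (19,22,30)→(19,-16,27)
reduced (well bottom): (19,-16,27) with a≤c, −a<b≤a
well minimum |f| = |-19| = 19 (negative-definite)

19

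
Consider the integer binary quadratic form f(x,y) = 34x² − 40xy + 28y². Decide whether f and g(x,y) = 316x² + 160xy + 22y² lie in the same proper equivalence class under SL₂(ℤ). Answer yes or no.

D₁ = -2208, D₂ = -2208
f: translate: b→28 (≡-40 mod 68), so (34,-40,28)→(34,28,22)
f: flip: (34,28,22)→(22,-28,34)
f: translate: b→16 (≡-28 mod 44), so (22,-28,34)→(22,16,28)
f: reduced (well bottom): (22,16,28) with a≤c, −a<b≤a
g: flip: (316,160,22)→(22,-160,316)
g: translate: b→16 (≡-160 mod 44), so (22,-160,316)→(22,16,28)
g: reduced (well bottom): (22,16,28) with a≤c, −a<b≤a
reduced forms (22, 16, 28) vs (22, 16, 28) ⇒ equivalent

yes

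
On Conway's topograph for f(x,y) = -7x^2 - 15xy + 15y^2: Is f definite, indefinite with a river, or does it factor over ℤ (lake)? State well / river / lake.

D = b²−4ac = (-15)² − 4·(-7)·15 = 645
D > 0 non-square ⇒ indefinite ⇒ periodic river

river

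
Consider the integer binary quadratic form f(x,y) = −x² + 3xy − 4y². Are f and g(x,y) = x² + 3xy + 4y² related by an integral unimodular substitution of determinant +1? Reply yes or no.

D₁ = -7, D₂ = -7
f is negative-definite; reduce −f:
−f: translate: b→1 (≡-3 mod 2), so (1,-3,4)→(1,1,2)
−f: reduced (well bottom): (1,1,2) with a≤c, −a<b≤a
flip sign back: reduced form of f is (-1,-1,-2)
g: translate: b→1 (≡3 mod 2), so (1,3,4)→(1,1,2)
g: reduced (well bottom): (1,1,2) with a≤c, −a<b≤a
reduced forms (-1, -1, -2) vs (1, 1, 2) ⇒ inequivalent

no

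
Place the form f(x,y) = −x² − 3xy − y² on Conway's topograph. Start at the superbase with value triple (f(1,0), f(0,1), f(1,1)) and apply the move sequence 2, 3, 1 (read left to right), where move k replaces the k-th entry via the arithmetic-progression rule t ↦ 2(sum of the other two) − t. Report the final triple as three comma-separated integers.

start (-1,-1,-5) = (f(1,0),f(0,1),f(1,1))
replace slot 2: 2·((-1)+(-5)) − (-1) = -11 → (-1,-11,-5)
replace slot 3: 2·((-1)+(-11)) − (-5) = -19 → (-1,-11,-19)
replace slot 1: 2·((-11)+(-19)) − (-1) = -59 → (-59,-11,-19)

-59,-11,-19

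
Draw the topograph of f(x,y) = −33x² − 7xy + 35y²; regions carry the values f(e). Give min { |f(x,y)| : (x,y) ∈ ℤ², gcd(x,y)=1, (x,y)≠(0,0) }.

descent: ρ → (35,7,-33)  [lands on river]
river: ρ → (-33,59,9)
river: ρ → (9,67,-5)
river: ρ → (-5,63,35)
closes: descent 1, river 4
min |a| on river = 5

5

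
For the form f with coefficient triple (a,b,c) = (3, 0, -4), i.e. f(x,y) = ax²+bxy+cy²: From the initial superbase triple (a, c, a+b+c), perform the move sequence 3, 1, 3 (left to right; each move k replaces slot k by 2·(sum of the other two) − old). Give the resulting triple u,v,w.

start (3,-4,-1) = (f(1,0),f(0,1),f(1,1))
replace slot 3: 2·(3+(-4)) − (-1) = -1 → (3,-4,-1)
replace slot 1: 2·((-4)+(-1)) − 3 = -13 → (-13,-4,-1)
replace slot 3: 2·((-13)+(-4)) − (-1) = -33 → (-13,-4,-33)

-13,-4,-33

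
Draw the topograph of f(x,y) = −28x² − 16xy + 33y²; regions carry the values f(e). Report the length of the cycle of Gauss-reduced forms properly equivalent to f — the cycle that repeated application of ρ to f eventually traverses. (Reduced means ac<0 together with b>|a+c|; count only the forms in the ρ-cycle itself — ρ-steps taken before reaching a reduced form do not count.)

D = 3952, ⌊√D⌋ = 62
descent: ρ → (33,16,-28)  [lands on river]
river: ρ → (-28,40,21)
river: ρ → (21,44,-24)
river: ρ → (-24,52,13)
river: ρ → (13,52,-24)
river: ρ → (-24,44,21)
river: ρ → (21,40,-28)
river: ρ → (-28,16,33)
river: ρ → (33,50,-11)
river: ρ → (-11,60,8)
river: ρ → (8,52,-39)
river: ρ → (-39,26,21)
river: ρ → (21,58,-7)
river: ρ → (-7,54,37)
river: ρ → (37,20,-24)
river: ρ → (-24,28,33)
river: ρ → (33,38,-19)
river: ρ → (-19,38,33)
river: ρ → (33,28,-24)
river: ρ → (-24,20,37)
river: ρ → (37,54,-7)
river: ρ → (-7,58,21)
river: ρ → (21,26,-39)
river: ρ → (-39,52,8)
river: ρ → (8,60,-11)
river: ρ → (-11,50,33)
ρ-cycle length = 26 (tail of 1 descent step not counted)

26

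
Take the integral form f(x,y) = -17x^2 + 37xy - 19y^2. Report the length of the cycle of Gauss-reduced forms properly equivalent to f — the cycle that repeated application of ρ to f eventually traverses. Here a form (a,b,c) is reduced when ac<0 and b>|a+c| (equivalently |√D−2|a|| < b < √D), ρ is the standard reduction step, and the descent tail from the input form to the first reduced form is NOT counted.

D = 77, ⌊√D⌋ = 8
descent: ρ → (-19,1,1)
descent: ρ → (1,7,-7)  [lands on river]
river: ρ → (-7,7,1)
ρ-cycle length = 2 (tail of 2 descent steps not counted)

2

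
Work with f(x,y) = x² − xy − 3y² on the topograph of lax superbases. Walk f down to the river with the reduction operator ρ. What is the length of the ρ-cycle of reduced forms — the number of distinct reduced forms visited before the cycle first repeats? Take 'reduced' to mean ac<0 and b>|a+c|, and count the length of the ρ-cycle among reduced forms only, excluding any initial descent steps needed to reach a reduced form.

D = 13, ⌊√D⌋ = 3
descent: ρ → (-3,1,1)
descent: ρ → (1,3,-1)  [lands on river]
river: ρ → (-1,3,1)
ρ-cycle length = 2 (tail of 2 descent steps not counted)

2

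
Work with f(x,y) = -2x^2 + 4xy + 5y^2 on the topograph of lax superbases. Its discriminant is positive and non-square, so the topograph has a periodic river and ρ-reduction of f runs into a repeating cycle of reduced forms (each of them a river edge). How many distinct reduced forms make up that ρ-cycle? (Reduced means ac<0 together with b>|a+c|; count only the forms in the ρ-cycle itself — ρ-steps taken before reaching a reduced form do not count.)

D = 56, ⌊√D⌋ = 7
river: ρ → (5,6,-1)
river: ρ → (-1,6,5)
river: ρ → (5,4,-2)
river: ρ → (-2,4,5)
ρ-cycle length = 4 (tail of 0 descent steps not counted)

4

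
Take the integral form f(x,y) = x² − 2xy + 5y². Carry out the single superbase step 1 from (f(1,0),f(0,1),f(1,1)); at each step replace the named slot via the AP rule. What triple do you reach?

start (1,5,4) = (f(1,0),f(0,1),f(1,1))
replace slot 1: 2·(5+4) − 1 = 17 → (17,5,4)

17,5,4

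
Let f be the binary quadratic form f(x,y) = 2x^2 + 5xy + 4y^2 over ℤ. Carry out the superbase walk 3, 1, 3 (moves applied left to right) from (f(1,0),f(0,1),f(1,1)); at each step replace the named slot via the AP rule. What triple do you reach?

start (2,4,11) = (f(1,0),f(0,1),f(1,1))
replace slot 3: 2·(2+4) − 11 = 1 → (2,4,1)
replace slot 1: 2·(4+1) − 2 = 8 → (8,4,1)
replace slot 3: 2·(8+4) − 1 = 23 → (8,4,23)

8,4,23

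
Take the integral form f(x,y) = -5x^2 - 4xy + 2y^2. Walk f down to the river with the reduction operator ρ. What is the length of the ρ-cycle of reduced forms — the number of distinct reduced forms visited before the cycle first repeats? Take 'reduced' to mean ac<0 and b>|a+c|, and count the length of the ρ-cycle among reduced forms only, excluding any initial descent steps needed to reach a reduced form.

D = 56, ⌊√D⌋ = 7
descent: ρ → (2,4,-5)  [lands on river]
river: ρ → (-5,6,1)
river: ρ → (1,6,-5)
river: ρ → (-5,4,2)
ρ-cycle length = 4 (tail of 1 descent step not counted)

4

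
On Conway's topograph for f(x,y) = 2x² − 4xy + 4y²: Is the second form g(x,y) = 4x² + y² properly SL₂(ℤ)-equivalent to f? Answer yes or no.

D₁ = -16, D₂ = -16
f: translate: b→0 (≡-4 mod 4), so (2,-4,4)→(2,0,2)
f: reduced (well bottom): (2,0,2) with a≤c, −a<b≤a
g: flip: (4,0,1)→(1,0,4)
g: reduced (well bottom): (1,0,4) with a≤c, −a<b≤a
reduced forms (2, 0, 2) vs (1, 0, 4) ⇒ inequivalent

no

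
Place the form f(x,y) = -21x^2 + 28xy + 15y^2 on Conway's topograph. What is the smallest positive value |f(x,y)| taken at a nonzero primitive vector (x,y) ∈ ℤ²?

river: ρ → (15,32,-17)
river: ρ → (-17,36,11)
river: ρ → (11,30,-26)
river: ρ → (-26,22,15)
river: ρ → (15,38,-10)
river: ρ → (-10,42,7)
river: ρ → (7,42,-10)
river: ρ → (-10,38,15)
river: ρ → (15,22,-26)
river: ρ → (-26,30,11)
river: ρ → (11,36,-17)
river: ρ → (-17,32,15)
river: ρ → (15,28,-21)
river: ρ → (-21,14,22)
river: ρ → (22,30,-13)
river: ρ → (-13,22,30)
river: ρ → (30,38,-5)
river: ρ → (-5,42,14)
river: ρ → (14,42,-5)
river: ρ → (-5,38,30)
river: ρ → (30,22,-13)
river: ρ → (-13,30,22)
river: ρ → (22,14,-21)
river: ρ → (-21,28,15)
closes: descent 0, river 24
min |a| on river = 5

5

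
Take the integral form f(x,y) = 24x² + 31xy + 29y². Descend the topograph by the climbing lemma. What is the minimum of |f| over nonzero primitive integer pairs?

translate: b→-17 (≡31 mod 48), so (24,31,29)→(24,-17,22)
flip: (24,-17,22)→(22,17,24)
reduced (well bottom): (22,17,24) with a≤c, −a<b≤a
well minimum = a = 22

22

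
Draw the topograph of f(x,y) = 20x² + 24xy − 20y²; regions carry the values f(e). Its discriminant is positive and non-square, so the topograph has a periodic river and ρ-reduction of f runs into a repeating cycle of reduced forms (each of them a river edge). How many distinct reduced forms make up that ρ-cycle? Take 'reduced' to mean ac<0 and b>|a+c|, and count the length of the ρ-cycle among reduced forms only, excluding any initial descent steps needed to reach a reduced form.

D = 2176, ⌊√D⌋ = 46
river: ρ → (-20,16,24)
river: ρ → (24,32,-12)
river: ρ → (-12,40,12)
river: ρ → (12,32,-24)
river: ρ → (-24,16,20)
river: ρ → (20,24,-20)
ρ-cycle length = 6 (tail of 0 descent steps not counted)

6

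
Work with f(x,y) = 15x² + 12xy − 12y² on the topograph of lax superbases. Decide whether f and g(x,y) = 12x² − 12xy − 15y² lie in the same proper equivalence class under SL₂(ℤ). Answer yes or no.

D₁ = 864, D₂ = 864
river cycle of f (length 4): (-12, 12, 15), (15, 18, -9), (-9, 18, 15), (15, 12, -12)
river cycle of g (length 4): (-15, 12, 12), (12, 12, -15), (-15, 18, 9), (9, 18, -15)
cycles differ ⇒ inequivalent

no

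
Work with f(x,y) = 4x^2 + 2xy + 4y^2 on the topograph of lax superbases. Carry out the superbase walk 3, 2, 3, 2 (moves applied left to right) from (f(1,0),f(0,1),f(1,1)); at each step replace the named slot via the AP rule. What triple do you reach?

start (4,4,10) = (f(1,0),f(0,1),f(1,1))
replace slot 3: 2·(4+4) − 10 = 6 → (4,4,6)
replace slot 2: 2·(4+6) − 4 = 16 → (4,16,6)
replace slot 3: 2·(4+16) − 6 = 34 → (4,16,34)
replace slot 2: 2·(4+34) − 16 = 60 → (4,60,34)

4,60,34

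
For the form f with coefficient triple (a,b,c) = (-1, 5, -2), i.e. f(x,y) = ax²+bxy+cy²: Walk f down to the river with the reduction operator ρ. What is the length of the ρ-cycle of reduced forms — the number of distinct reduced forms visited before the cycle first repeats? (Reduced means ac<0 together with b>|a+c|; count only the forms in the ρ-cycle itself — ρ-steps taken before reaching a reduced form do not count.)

D = 17, ⌊√D⌋ = 4
descent: ρ → (-2,3,1)  [lands on river]
river: ρ → (1,3,-2)
river: ρ → (-2,1,2)
river: ρ → (2,3,-1)
river: ρ → (-1,3,2)
river: ρ → (2,1,-2)
ρ-cycle length = 6 (tail of 1 descent step not counted)

6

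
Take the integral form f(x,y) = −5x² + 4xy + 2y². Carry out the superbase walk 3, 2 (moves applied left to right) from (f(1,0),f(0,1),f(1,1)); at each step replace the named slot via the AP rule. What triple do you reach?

start (-5,2,1) = (f(1,0),f(0,1),f(1,1))
replace slot 3: 2·((-5)+2) − 1 = -7 → (-5,2,-7)
replace slot 2: 2·((-5)+(-7)) − 2 = -26 → (-5,-26,-7)

-5,-26,-7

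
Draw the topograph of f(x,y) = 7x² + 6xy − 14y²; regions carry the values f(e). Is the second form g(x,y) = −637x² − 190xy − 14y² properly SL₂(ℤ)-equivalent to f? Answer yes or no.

D₁ = 428, D₂ = 428
river cycle of f (length 6): (7, 20, -1), (-1, 20, 7), (7, 8, -13), (-13, 18, 2), (2, 18, -13), (-13, 8, 7)
river cycle of g (length 6): (7, 20, -1), (-1, 20, 7), (7, 8, -13), (-13, 18, 2), (2, 18, -13), (-13, 8, 7)
cycles coincide ⇒ equivalent

yes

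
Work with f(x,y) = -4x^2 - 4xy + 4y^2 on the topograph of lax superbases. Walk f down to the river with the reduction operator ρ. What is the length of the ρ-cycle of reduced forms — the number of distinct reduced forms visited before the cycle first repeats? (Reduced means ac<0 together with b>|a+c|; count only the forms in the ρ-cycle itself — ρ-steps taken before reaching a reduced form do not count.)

D = 80, ⌊√D⌋ = 8
descent: ρ → (4,4,-4)  [lands on river]
river: ρ → (-4,4,4)
ρ-cycle length = 2 (tail of 1 descent step not counted)

2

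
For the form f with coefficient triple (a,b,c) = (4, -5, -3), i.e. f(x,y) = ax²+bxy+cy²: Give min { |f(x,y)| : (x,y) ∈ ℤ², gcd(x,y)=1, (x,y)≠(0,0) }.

descent: ρ → (-3,5,4)  [lands on river]
river: ρ → (4,3,-4)
river: ρ → (-4,5,3)
river: ρ → (3,7,-2)
river: ρ → (-2,5,6)
river: ρ → (6,7,-1)
river: ρ → (-1,7,6)
river: ρ → (6,5,-2)
river: ρ → (-2,7,3)
river: ρ → (3,5,-4)
river: ρ → (-4,3,4)
river: ρ → (4,5,-3)
river: ρ → (-3,7,2)
river: ρ → (2,5,-6)
river: ρ → (-6,7,1)
river: ρ → (1,7,-6)
river: ρ → (-6,5,2)
river: ρ → (2,7,-3)
closes: descent 1, river 18
min |a| on river = 1

1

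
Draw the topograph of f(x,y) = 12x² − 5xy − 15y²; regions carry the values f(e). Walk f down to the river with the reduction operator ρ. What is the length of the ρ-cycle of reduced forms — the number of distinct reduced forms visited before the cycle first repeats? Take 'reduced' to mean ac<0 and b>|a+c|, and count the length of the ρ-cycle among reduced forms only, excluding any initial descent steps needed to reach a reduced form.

D = 745, ⌊√D⌋ = 27
descent: ρ → (-15,5,12)  [lands on river]
river: ρ → (12,19,-8)
river: ρ → (-8,13,18)
river: ρ → (18,23,-3)
river: ρ → (-3,25,10)
river: ρ → (10,15,-13)
river: ρ → (-13,11,12)
river: ρ → (12,13,-12)
river: ρ → (-12,11,13)
river: ρ → (13,15,-10)
river: ρ → (-10,25,3)
river: ρ → (3,23,-18)
river: ρ → (-18,13,8)
river: ρ → (8,19,-12)
river: ρ → (-12,5,15)
river: ρ → (15,25,-2)
river: ρ → (-2,27,2)
river: ρ → (2,25,-15)
ρ-cycle length = 18 (tail of 1 descent step not counted)

18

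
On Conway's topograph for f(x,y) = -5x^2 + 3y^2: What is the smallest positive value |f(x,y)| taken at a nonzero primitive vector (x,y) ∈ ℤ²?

descent: ρ → (3,6,-2)  [lands on river]
river: ρ → (-2,6,3)
closes: descent 1, river 2
min |a| on river = 2

2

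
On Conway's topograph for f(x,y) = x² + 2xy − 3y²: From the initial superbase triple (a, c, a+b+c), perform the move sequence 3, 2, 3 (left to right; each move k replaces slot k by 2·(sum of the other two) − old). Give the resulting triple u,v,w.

start (1,-3,0) = (f(1,0),f(0,1),f(1,1))
replace slot 3: 2·(1+(-3)) − 0 = -4 → (1,-3,-4)
replace slot 2: 2·(1+(-4)) − (-3) = -3 → (1,-3,-4)
replace slot 3: 2·(1+(-3)) − (-4) = 0 → (1,-3,0)

1,-3,0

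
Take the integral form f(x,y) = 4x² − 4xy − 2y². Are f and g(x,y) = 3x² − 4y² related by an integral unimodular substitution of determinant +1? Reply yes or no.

D₁ = 48, D₂ = 48
river cycle of f (length 2): (-2, 4, 4), (4, 4, -2)
river cycle of g (length 2): (3, 6, -1), (-1, 6, 3)
cycles differ ⇒ inequivalent

no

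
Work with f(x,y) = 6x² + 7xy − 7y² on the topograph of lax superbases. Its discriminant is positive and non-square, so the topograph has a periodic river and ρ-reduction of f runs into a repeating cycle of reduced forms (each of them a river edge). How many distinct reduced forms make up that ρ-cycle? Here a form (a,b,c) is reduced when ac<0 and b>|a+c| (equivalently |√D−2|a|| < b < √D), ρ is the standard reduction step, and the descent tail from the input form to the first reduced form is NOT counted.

D = 217, ⌊√D⌋ = 14
river: ρ → (-7,7,6)
river: ρ → (6,5,-8)
river: ρ → (-8,11,3)
river: ρ → (3,13,-4)
river: ρ → (-4,11,6)
river: ρ → (6,13,-2)
river: ρ → (-2,11,12)
river: ρ → (12,13,-1)
river: ρ → (-1,13,12)
river: ρ → (12,11,-2)
river: ρ → (-2,13,6)
river: ρ → (6,11,-4)
river: ρ → (-4,13,3)
river: ρ → (3,11,-8)
river: ρ → (-8,5,6)
river: ρ → (6,7,-7)
ρ-cycle length = 16 (tail of 0 descent steps not counted)

16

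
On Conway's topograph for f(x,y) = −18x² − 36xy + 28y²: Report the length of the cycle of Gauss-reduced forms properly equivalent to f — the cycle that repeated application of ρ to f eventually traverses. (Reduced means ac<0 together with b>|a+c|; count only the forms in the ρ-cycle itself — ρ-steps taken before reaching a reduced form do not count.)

D = 3312, ⌊√D⌋ = 57
descent: ρ → (28,36,-18)  [lands on river]
river: ρ → (-18,36,28)
river: ρ → (28,20,-26)
river: ρ → (-26,32,22)
river: ρ → (22,56,-2)
river: ρ → (-2,56,22)
river: ρ → (22,32,-26)
river: ρ → (-26,20,28)
ρ-cycle length = 8 (tail of 1 descent step not counted)

8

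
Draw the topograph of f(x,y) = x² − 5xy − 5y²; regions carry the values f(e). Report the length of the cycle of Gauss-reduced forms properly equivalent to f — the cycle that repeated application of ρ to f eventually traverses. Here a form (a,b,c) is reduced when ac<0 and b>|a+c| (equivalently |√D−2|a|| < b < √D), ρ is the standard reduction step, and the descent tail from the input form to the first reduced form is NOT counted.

D = 45, ⌊√D⌋ = 6
descent: ρ → (-5,5,1)  [lands on river]
river: ρ → (1,5,-5)
ρ-cycle length = 2 (tail of 1 descent step not counted)

2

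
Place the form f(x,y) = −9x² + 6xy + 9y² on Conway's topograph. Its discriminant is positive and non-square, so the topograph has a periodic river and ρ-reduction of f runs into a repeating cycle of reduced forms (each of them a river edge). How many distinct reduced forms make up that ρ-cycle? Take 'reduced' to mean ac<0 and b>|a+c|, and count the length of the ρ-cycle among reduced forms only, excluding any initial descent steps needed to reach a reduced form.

D = 360, ⌊√D⌋ = 18
river: ρ → (9,12,-6)
river: ρ → (-6,12,9)
river: ρ → (9,6,-9)
river: ρ → (-9,12,6)
river: ρ → (6,12,-9)
river: ρ → (-9,6,9)
ρ-cycle length = 6 (tail of 0 descent steps not counted)

6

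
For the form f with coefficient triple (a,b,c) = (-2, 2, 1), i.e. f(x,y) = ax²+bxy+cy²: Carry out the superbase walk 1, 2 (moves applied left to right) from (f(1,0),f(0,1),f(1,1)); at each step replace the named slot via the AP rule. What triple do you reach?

start (-2,1,1) = (f(1,0),f(0,1),f(1,1))
replace slot 1: 2·(1+1) − (-2) = 6 → (6,1,1)
replace slot 2: 2·(6+1) − 1 = 13 → (6,13,1)

6,13,1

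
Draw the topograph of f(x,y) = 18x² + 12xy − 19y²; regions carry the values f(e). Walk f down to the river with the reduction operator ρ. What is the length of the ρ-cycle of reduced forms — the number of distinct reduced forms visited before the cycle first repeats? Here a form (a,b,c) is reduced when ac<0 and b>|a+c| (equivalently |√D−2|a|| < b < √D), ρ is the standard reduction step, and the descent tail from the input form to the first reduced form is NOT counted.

D = 1512, ⌊√D⌋ = 38
river: ρ → (-19,26,11)
river: ρ → (11,18,-27)
river: ρ → (-27,36,2)
river: ρ → (2,36,-27)
river: ρ → (-27,18,11)
river: ρ → (11,26,-19)
river: ρ → (-19,12,18)
river: ρ → (18,24,-13)
river: ρ → (-13,28,14)
river: ρ → (14,28,-13)
river: ρ → (-13,24,18)
river: ρ → (18,12,-19)
ρ-cycle length = 12 (tail of 0 descent steps not counted)

12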